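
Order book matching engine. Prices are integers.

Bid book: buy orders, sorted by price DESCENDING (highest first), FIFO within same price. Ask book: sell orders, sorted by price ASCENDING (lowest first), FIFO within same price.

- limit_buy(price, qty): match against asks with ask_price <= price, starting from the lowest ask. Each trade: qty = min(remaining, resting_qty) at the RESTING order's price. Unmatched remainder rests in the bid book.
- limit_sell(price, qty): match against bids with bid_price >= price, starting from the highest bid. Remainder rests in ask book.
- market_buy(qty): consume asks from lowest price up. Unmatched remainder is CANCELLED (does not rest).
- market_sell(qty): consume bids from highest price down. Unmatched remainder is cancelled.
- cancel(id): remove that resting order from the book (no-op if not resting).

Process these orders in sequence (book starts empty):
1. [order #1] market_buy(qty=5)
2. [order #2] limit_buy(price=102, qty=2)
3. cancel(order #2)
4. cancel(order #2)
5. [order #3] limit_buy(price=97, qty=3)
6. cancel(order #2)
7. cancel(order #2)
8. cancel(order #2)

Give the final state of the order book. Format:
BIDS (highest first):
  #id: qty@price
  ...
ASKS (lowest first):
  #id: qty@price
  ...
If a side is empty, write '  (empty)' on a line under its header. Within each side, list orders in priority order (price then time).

After op 1 [order #1] market_buy(qty=5): fills=none; bids=[-] asks=[-]
After op 2 [order #2] limit_buy(price=102, qty=2): fills=none; bids=[#2:2@102] asks=[-]
After op 3 cancel(order #2): fills=none; bids=[-] asks=[-]
After op 4 cancel(order #2): fills=none; bids=[-] asks=[-]
After op 5 [order #3] limit_buy(price=97, qty=3): fills=none; bids=[#3:3@97] asks=[-]
After op 6 cancel(order #2): fills=none; bids=[#3:3@97] asks=[-]
After op 7 cancel(order #2): fills=none; bids=[#3:3@97] asks=[-]
After op 8 cancel(order #2): fills=none; bids=[#3:3@97] asks=[-]

Answer: BIDS (highest first):
  #3: 3@97
ASKS (lowest first):
  (empty)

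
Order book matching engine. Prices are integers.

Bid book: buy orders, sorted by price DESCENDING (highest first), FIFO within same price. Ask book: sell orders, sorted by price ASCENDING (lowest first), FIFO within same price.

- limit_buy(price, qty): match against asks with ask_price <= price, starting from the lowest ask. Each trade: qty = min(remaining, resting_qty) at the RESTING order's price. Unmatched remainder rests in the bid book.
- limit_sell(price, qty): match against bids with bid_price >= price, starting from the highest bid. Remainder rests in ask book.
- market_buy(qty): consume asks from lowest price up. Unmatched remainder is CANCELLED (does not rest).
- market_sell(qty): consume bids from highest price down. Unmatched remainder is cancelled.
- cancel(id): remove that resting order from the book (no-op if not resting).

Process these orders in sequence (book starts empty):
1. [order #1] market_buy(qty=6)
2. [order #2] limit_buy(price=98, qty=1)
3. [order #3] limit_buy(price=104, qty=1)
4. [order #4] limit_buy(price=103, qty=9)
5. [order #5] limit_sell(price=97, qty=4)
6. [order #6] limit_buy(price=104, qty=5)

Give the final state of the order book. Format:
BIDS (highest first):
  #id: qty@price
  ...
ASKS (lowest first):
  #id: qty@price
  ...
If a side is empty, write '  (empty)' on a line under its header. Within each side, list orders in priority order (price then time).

After op 1 [order #1] market_buy(qty=6): fills=none; bids=[-] asks=[-]
After op 2 [order #2] limit_buy(price=98, qty=1): fills=none; bids=[#2:1@98] asks=[-]
After op 3 [order #3] limit_buy(price=104, qty=1): fills=none; bids=[#3:1@104 #2:1@98] asks=[-]
After op 4 [order #4] limit_buy(price=103, qty=9): fills=none; bids=[#3:1@104 #4:9@103 #2:1@98] asks=[-]
After op 5 [order #5] limit_sell(price=97, qty=4): fills=#3x#5:1@104 #4x#5:3@103; bids=[#4:6@103 #2:1@98] asks=[-]
After op 6 [order #6] limit_buy(price=104, qty=5): fills=none; bids=[#6:5@104 #4:6@103 #2:1@98] asks=[-]

Answer: BIDS (highest first):
  #6: 5@104
  #4: 6@103
  #2: 1@98
ASKS (lowest first):
  (empty)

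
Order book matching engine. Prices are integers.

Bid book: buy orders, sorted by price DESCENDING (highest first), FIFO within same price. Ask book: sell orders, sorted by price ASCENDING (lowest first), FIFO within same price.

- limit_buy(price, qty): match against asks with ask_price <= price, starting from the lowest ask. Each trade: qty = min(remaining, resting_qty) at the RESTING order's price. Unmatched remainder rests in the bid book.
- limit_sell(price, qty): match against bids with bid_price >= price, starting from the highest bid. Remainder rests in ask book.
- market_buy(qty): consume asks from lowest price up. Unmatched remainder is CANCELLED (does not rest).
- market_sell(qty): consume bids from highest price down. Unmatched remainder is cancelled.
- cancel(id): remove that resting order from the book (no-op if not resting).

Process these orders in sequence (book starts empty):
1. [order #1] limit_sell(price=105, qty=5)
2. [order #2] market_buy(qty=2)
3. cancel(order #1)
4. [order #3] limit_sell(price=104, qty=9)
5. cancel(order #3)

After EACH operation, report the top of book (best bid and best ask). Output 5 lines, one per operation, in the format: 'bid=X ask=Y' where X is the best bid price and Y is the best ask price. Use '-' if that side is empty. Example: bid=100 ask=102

Answer: bid=- ask=105
bid=- ask=105
bid=- ask=-
bid=- ask=104
bid=- ask=-

Derivation:
After op 1 [order #1] limit_sell(price=105, qty=5): fills=none; bids=[-] asks=[#1:5@105]
After op 2 [order #2] market_buy(qty=2): fills=#2x#1:2@105; bids=[-] asks=[#1:3@105]
After op 3 cancel(order #1): fills=none; bids=[-] asks=[-]
After op 4 [order #3] limit_sell(price=104, qty=9): fills=none; bids=[-] asks=[#3:9@104]
After op 5 cancel(order #3): fills=none; bids=[-] asks=[-]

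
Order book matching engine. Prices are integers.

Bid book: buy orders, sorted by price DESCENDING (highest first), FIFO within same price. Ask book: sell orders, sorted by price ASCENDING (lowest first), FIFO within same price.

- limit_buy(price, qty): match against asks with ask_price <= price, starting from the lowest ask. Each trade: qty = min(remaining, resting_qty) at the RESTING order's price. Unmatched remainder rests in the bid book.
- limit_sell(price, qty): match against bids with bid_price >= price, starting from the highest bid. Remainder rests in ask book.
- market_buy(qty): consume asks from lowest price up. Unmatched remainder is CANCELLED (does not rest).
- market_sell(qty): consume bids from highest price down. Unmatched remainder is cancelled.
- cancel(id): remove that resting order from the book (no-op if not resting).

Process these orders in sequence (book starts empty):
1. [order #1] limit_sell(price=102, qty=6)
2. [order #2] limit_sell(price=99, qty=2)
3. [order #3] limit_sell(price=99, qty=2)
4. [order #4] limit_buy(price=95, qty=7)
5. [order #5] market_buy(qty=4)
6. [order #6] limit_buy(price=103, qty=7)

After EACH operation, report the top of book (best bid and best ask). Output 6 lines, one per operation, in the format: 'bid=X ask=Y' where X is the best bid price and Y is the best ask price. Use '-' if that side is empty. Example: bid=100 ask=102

After op 1 [order #1] limit_sell(price=102, qty=6): fills=none; bids=[-] asks=[#1:6@102]
After op 2 [order #2] limit_sell(price=99, qty=2): fills=none; bids=[-] asks=[#2:2@99 #1:6@102]
After op 3 [order #3] limit_sell(price=99, qty=2): fills=none; bids=[-] asks=[#2:2@99 #3:2@99 #1:6@102]
After op 4 [order #4] limit_buy(price=95, qty=7): fills=none; bids=[#4:7@95] asks=[#2:2@99 #3:2@99 #1:6@102]
After op 5 [order #5] market_buy(qty=4): fills=#5x#2:2@99 #5x#3:2@99; bids=[#4:7@95] asks=[#1:6@102]
After op 6 [order #6] limit_buy(price=103, qty=7): fills=#6x#1:6@102; bids=[#6:1@103 #4:7@95] asks=[-]

Answer: bid=- ask=102
bid=- ask=99
bid=- ask=99
bid=95 ask=99
bid=95 ask=102
bid=103 ask=-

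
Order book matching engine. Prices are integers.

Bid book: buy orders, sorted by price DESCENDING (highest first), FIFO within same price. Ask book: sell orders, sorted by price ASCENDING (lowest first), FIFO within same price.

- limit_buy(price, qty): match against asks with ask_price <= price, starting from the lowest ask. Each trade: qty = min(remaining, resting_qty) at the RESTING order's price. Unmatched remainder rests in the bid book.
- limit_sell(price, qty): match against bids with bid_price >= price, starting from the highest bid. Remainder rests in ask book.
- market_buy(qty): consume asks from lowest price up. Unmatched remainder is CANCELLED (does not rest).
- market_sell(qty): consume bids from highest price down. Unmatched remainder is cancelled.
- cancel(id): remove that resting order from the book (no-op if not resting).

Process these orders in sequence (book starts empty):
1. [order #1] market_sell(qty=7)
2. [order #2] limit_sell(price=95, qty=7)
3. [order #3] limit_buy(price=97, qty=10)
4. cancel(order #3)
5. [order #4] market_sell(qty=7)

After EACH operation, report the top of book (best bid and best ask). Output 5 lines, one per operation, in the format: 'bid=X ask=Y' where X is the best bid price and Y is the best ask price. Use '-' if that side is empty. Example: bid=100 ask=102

After op 1 [order #1] market_sell(qty=7): fills=none; bids=[-] asks=[-]
After op 2 [order #2] limit_sell(price=95, qty=7): fills=none; bids=[-] asks=[#2:7@95]
After op 3 [order #3] limit_buy(price=97, qty=10): fills=#3x#2:7@95; bids=[#3:3@97] asks=[-]
After op 4 cancel(order #3): fills=none; bids=[-] asks=[-]
After op 5 [order #4] market_sell(qty=7): fills=none; bids=[-] asks=[-]

Answer: bid=- ask=-
bid=- ask=95
bid=97 ask=-
bid=- ask=-
bid=- ask=-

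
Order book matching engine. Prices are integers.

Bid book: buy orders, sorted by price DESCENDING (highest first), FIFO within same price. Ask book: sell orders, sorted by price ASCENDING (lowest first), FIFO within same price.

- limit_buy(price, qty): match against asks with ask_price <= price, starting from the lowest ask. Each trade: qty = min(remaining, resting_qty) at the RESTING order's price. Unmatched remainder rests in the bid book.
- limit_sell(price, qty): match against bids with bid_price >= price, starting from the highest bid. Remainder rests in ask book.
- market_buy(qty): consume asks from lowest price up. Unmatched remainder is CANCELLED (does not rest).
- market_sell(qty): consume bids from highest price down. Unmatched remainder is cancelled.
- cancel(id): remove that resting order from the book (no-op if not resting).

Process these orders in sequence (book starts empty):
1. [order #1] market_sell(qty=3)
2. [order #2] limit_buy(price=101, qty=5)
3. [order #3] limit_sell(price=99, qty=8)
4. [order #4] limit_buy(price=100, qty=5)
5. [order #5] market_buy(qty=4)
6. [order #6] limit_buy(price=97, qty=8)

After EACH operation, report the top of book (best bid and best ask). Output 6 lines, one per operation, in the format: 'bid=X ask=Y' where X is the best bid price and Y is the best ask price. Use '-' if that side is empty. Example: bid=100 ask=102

After op 1 [order #1] market_sell(qty=3): fills=none; bids=[-] asks=[-]
After op 2 [order #2] limit_buy(price=101, qty=5): fills=none; bids=[#2:5@101] asks=[-]
After op 3 [order #3] limit_sell(price=99, qty=8): fills=#2x#3:5@101; bids=[-] asks=[#3:3@99]
After op 4 [order #4] limit_buy(price=100, qty=5): fills=#4x#3:3@99; bids=[#4:2@100] asks=[-]
After op 5 [order #5] market_buy(qty=4): fills=none; bids=[#4:2@100] asks=[-]
After op 6 [order #6] limit_buy(price=97, qty=8): fills=none; bids=[#4:2@100 #6:8@97] asks=[-]

Answer: bid=- ask=-
bid=101 ask=-
bid=- ask=99
bid=100 ask=-
bid=100 ask=-
bid=100 ask=-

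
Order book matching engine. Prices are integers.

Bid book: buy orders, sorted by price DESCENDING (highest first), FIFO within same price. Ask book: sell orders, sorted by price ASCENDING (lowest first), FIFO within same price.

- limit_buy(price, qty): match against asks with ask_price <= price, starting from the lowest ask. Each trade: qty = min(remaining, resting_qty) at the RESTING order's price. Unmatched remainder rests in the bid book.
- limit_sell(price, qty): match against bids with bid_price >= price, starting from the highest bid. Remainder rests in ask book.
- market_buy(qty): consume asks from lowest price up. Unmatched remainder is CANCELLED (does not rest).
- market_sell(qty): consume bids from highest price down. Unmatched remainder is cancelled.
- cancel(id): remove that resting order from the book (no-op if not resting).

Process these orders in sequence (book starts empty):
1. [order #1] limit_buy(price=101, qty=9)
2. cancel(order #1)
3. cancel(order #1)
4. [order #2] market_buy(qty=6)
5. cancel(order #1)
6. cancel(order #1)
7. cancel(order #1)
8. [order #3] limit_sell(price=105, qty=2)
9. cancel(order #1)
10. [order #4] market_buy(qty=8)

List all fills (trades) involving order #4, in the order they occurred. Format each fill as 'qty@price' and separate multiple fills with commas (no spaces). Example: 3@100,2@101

Answer: 2@105

Derivation:
After op 1 [order #1] limit_buy(price=101, qty=9): fills=none; bids=[#1:9@101] asks=[-]
After op 2 cancel(order #1): fills=none; bids=[-] asks=[-]
After op 3 cancel(order #1): fills=none; bids=[-] asks=[-]
After op 4 [order #2] market_buy(qty=6): fills=none; bids=[-] asks=[-]
After op 5 cancel(order #1): fills=none; bids=[-] asks=[-]
After op 6 cancel(order #1): fills=none; bids=[-] asks=[-]
After op 7 cancel(order #1): fills=none; bids=[-] asks=[-]
After op 8 [order #3] limit_sell(price=105, qty=2): fills=none; bids=[-] asks=[#3:2@105]
After op 9 cancel(order #1): fills=none; bids=[-] asks=[#3:2@105]
After op 10 [order #4] market_buy(qty=8): fills=#4x#3:2@105; bids=[-] asks=[-]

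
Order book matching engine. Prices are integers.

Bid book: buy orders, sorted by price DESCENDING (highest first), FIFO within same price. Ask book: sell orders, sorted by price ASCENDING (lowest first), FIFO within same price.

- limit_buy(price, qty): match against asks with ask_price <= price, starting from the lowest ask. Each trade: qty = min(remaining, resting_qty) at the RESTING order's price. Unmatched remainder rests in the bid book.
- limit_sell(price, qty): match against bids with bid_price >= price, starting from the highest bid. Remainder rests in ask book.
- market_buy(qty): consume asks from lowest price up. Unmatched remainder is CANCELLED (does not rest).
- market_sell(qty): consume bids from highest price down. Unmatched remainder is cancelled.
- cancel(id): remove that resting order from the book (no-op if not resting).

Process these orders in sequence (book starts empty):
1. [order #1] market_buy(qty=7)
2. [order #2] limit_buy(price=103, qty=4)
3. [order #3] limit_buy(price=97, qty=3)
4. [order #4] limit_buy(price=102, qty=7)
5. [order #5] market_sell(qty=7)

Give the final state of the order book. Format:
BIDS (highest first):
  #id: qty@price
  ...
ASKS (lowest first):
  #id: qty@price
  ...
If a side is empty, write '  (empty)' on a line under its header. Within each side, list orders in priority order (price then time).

Answer: BIDS (highest first):
  #4: 4@102
  #3: 3@97
ASKS (lowest first):
  (empty)

Derivation:
After op 1 [order #1] market_buy(qty=7): fills=none; bids=[-] asks=[-]
After op 2 [order #2] limit_buy(price=103, qty=4): fills=none; bids=[#2:4@103] asks=[-]
After op 3 [order #3] limit_buy(price=97, qty=3): fills=none; bids=[#2:4@103 #3:3@97] asks=[-]
After op 4 [order #4] limit_buy(price=102, qty=7): fills=none; bids=[#2:4@103 #4:7@102 #3:3@97] asks=[-]
After op 5 [order #5] market_sell(qty=7): fills=#2x#5:4@103 #4x#5:3@102; bids=[#4:4@102 #3:3@97] asks=[-]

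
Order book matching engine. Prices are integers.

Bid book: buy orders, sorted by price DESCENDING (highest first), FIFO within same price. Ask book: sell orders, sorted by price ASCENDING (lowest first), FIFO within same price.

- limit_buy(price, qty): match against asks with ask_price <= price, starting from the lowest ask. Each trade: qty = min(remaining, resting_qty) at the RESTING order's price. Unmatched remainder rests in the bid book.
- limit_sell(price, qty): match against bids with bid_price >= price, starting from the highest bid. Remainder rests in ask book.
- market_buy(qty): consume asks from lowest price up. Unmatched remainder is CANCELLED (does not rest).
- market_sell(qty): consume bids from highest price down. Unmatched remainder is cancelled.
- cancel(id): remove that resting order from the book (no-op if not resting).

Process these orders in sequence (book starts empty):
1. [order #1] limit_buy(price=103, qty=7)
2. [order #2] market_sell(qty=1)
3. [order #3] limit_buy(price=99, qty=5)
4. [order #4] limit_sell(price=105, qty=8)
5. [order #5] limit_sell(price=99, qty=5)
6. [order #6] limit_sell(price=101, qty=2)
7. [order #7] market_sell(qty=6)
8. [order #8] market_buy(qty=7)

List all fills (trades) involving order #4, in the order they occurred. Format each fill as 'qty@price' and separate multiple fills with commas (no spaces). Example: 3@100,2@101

Answer: 6@105

Derivation:
After op 1 [order #1] limit_buy(price=103, qty=7): fills=none; bids=[#1:7@103] asks=[-]
After op 2 [order #2] market_sell(qty=1): fills=#1x#2:1@103; bids=[#1:6@103] asks=[-]
After op 3 [order #3] limit_buy(price=99, qty=5): fills=none; bids=[#1:6@103 #3:5@99] asks=[-]
After op 4 [order #4] limit_sell(price=105, qty=8): fills=none; bids=[#1:6@103 #3:5@99] asks=[#4:8@105]
After op 5 [order #5] limit_sell(price=99, qty=5): fills=#1x#5:5@103; bids=[#1:1@103 #3:5@99] asks=[#4:8@105]
After op 6 [order #6] limit_sell(price=101, qty=2): fills=#1x#6:1@103; bids=[#3:5@99] asks=[#6:1@101 #4:8@105]
After op 7 [order #7] market_sell(qty=6): fills=#3x#7:5@99; bids=[-] asks=[#6:1@101 #4:8@105]
After op 8 [order #8] market_buy(qty=7): fills=#8x#6:1@101 #8x#4:6@105; bids=[-] asks=[#4:2@105]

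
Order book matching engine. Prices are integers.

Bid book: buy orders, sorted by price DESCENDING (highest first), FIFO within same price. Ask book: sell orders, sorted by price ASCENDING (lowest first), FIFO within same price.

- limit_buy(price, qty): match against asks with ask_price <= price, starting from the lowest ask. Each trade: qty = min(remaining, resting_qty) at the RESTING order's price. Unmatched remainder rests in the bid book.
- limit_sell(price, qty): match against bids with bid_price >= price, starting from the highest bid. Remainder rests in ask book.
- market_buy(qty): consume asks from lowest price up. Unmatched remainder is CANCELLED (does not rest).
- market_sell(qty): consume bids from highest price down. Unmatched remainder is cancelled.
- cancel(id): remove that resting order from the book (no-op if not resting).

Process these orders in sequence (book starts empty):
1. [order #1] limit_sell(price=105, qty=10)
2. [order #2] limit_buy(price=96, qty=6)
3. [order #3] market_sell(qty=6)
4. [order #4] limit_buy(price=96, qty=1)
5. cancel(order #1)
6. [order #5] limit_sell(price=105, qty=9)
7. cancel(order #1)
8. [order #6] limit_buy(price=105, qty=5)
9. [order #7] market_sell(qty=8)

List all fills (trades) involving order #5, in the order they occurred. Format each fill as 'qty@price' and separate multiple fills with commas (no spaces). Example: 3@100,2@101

After op 1 [order #1] limit_sell(price=105, qty=10): fills=none; bids=[-] asks=[#1:10@105]
After op 2 [order #2] limit_buy(price=96, qty=6): fills=none; bids=[#2:6@96] asks=[#1:10@105]
After op 3 [order #3] market_sell(qty=6): fills=#2x#3:6@96; bids=[-] asks=[#1:10@105]
After op 4 [order #4] limit_buy(price=96, qty=1): fills=none; bids=[#4:1@96] asks=[#1:10@105]
After op 5 cancel(order #1): fills=none; bids=[#4:1@96] asks=[-]
After op 6 [order #5] limit_sell(price=105, qty=9): fills=none; bids=[#4:1@96] asks=[#5:9@105]
After op 7 cancel(order #1): fills=none; bids=[#4:1@96] asks=[#5:9@105]
After op 8 [order #6] limit_buy(price=105, qty=5): fills=#6x#5:5@105; bids=[#4:1@96] asks=[#5:4@105]
After op 9 [order #7] market_sell(qty=8): fills=#4x#7:1@96; bids=[-] asks=[#5:4@105]

Answer: 5@105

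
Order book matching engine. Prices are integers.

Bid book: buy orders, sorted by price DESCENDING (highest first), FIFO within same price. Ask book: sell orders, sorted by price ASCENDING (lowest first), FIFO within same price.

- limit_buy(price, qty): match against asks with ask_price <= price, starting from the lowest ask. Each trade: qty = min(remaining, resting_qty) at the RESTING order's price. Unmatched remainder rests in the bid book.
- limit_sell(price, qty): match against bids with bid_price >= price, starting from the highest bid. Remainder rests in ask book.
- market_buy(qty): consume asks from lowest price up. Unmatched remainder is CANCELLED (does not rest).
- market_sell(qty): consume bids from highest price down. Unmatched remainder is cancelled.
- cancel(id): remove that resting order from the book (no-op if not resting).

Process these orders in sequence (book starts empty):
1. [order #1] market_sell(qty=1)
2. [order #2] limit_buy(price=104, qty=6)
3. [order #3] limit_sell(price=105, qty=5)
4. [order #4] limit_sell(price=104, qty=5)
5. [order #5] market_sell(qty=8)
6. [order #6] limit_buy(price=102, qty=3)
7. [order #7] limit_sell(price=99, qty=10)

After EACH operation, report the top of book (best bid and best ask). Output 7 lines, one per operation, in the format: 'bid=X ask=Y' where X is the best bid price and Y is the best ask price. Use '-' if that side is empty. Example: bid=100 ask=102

Answer: bid=- ask=-
bid=104 ask=-
bid=104 ask=105
bid=104 ask=105
bid=- ask=105
bid=102 ask=105
bid=- ask=99

Derivation:
After op 1 [order #1] market_sell(qty=1): fills=none; bids=[-] asks=[-]
After op 2 [order #2] limit_buy(price=104, qty=6): fills=none; bids=[#2:6@104] asks=[-]
After op 3 [order #3] limit_sell(price=105, qty=5): fills=none; bids=[#2:6@104] asks=[#3:5@105]
After op 4 [order #4] limit_sell(price=104, qty=5): fills=#2x#4:5@104; bids=[#2:1@104] asks=[#3:5@105]
After op 5 [order #5] market_sell(qty=8): fills=#2x#5:1@104; bids=[-] asks=[#3:5@105]
After op 6 [order #6] limit_buy(price=102, qty=3): fills=none; bids=[#6:3@102] asks=[#3:5@105]
After op 7 [order #7] limit_sell(price=99, qty=10): fills=#6x#7:3@102; bids=[-] asks=[#7:7@99 #3:5@105]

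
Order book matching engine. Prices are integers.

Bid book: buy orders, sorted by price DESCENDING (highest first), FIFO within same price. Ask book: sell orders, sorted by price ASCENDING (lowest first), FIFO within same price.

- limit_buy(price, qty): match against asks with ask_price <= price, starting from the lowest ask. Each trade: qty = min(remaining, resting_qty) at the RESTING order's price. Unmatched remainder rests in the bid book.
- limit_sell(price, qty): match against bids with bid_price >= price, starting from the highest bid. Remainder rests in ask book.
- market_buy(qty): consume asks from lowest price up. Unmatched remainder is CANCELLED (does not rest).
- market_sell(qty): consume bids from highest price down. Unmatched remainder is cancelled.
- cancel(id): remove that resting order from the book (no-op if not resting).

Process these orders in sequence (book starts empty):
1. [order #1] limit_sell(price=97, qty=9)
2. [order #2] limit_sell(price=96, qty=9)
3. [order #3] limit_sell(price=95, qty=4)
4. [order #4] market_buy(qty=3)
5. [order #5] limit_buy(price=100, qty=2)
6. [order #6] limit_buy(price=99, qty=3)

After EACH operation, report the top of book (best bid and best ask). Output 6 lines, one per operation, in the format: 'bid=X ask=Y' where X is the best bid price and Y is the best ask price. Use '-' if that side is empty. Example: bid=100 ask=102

Answer: bid=- ask=97
bid=- ask=96
bid=- ask=95
bid=- ask=95
bid=- ask=96
bid=- ask=96

Derivation:
After op 1 [order #1] limit_sell(price=97, qty=9): fills=none; bids=[-] asks=[#1:9@97]
After op 2 [order #2] limit_sell(price=96, qty=9): fills=none; bids=[-] asks=[#2:9@96 #1:9@97]
After op 3 [order #3] limit_sell(price=95, qty=4): fills=none; bids=[-] asks=[#3:4@95 #2:9@96 #1:9@97]
After op 4 [order #4] market_buy(qty=3): fills=#4x#3:3@95; bids=[-] asks=[#3:1@95 #2:9@96 #1:9@97]
After op 5 [order #5] limit_buy(price=100, qty=2): fills=#5x#3:1@95 #5x#2:1@96; bids=[-] asks=[#2:8@96 #1:9@97]
After op 6 [order #6] limit_buy(price=99, qty=3): fills=#6x#2:3@96; bids=[-] asks=[#2:5@96 #1:9@97]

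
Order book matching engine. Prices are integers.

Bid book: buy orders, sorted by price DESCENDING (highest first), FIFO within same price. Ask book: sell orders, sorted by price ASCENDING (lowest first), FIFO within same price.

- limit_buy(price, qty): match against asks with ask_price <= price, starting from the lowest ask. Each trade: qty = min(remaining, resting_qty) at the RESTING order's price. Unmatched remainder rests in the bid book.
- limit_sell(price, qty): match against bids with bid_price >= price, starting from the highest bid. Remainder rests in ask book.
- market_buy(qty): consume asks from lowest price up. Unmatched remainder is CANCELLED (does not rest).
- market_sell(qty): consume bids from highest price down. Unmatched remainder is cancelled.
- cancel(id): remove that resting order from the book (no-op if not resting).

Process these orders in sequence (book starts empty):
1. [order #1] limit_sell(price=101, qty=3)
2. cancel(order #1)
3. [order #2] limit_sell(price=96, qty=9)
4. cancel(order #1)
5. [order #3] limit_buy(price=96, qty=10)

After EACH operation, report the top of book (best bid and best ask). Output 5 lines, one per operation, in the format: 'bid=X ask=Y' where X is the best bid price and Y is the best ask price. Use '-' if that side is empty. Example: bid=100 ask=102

Answer: bid=- ask=101
bid=- ask=-
bid=- ask=96
bid=- ask=96
bid=96 ask=-

Derivation:
After op 1 [order #1] limit_sell(price=101, qty=3): fills=none; bids=[-] asks=[#1:3@101]
After op 2 cancel(order #1): fills=none; bids=[-] asks=[-]
After op 3 [order #2] limit_sell(price=96, qty=9): fills=none; bids=[-] asks=[#2:9@96]
After op 4 cancel(order #1): fills=none; bids=[-] asks=[#2:9@96]
After op 5 [order #3] limit_buy(price=96, qty=10): fills=#3x#2:9@96; bids=[#3:1@96] asks=[-]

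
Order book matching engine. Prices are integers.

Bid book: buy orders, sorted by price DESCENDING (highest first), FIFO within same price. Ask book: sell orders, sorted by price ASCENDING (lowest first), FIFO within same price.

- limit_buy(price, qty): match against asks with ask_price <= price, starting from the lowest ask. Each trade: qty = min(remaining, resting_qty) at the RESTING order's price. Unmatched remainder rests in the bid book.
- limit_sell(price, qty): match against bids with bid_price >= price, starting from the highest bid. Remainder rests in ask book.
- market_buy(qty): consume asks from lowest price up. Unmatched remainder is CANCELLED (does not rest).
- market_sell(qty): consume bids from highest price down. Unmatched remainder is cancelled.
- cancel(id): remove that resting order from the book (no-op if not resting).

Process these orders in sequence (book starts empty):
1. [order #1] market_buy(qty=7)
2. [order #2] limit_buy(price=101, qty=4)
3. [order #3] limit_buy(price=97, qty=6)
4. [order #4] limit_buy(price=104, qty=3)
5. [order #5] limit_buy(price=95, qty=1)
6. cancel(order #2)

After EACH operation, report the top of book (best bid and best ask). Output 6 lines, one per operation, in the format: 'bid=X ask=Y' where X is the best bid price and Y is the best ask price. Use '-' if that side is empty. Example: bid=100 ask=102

After op 1 [order #1] market_buy(qty=7): fills=none; bids=[-] asks=[-]
After op 2 [order #2] limit_buy(price=101, qty=4): fills=none; bids=[#2:4@101] asks=[-]
After op 3 [order #3] limit_buy(price=97, qty=6): fills=none; bids=[#2:4@101 #3:6@97] asks=[-]
After op 4 [order #4] limit_buy(price=104, qty=3): fills=none; bids=[#4:3@104 #2:4@101 #3:6@97] asks=[-]
After op 5 [order #5] limit_buy(price=95, qty=1): fills=none; bids=[#4:3@104 #2:4@101 #3:6@97 #5:1@95] asks=[-]
After op 6 cancel(order #2): fills=none; bids=[#4:3@104 #3:6@97 #5:1@95] asks=[-]

Answer: bid=- ask=-
bid=101 ask=-
bid=101 ask=-
bid=104 ask=-
bid=104 ask=-
bid=104 ask=-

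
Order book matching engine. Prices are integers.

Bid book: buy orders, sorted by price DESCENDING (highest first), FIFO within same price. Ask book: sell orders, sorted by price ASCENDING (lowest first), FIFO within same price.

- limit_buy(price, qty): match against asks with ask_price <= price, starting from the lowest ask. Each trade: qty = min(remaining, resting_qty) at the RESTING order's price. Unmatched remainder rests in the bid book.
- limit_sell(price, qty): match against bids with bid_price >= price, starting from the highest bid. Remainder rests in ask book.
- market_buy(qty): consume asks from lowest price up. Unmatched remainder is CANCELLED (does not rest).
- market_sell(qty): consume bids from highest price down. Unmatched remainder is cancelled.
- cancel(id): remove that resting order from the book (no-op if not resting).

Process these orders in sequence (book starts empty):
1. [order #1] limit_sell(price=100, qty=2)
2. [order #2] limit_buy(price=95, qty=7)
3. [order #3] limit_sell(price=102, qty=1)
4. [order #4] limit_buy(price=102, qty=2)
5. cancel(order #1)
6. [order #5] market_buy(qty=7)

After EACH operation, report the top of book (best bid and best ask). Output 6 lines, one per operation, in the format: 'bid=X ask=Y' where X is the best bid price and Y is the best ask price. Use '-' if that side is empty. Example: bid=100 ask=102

After op 1 [order #1] limit_sell(price=100, qty=2): fills=none; bids=[-] asks=[#1:2@100]
After op 2 [order #2] limit_buy(price=95, qty=7): fills=none; bids=[#2:7@95] asks=[#1:2@100]
After op 3 [order #3] limit_sell(price=102, qty=1): fills=none; bids=[#2:7@95] asks=[#1:2@100 #3:1@102]
After op 4 [order #4] limit_buy(price=102, qty=2): fills=#4x#1:2@100; bids=[#2:7@95] asks=[#3:1@102]
After op 5 cancel(order #1): fills=none; bids=[#2:7@95] asks=[#3:1@102]
After op 6 [order #5] market_buy(qty=7): fills=#5x#3:1@102; bids=[#2:7@95] asks=[-]

Answer: bid=- ask=100
bid=95 ask=100
bid=95 ask=100
bid=95 ask=102
bid=95 ask=102
bid=95 ask=-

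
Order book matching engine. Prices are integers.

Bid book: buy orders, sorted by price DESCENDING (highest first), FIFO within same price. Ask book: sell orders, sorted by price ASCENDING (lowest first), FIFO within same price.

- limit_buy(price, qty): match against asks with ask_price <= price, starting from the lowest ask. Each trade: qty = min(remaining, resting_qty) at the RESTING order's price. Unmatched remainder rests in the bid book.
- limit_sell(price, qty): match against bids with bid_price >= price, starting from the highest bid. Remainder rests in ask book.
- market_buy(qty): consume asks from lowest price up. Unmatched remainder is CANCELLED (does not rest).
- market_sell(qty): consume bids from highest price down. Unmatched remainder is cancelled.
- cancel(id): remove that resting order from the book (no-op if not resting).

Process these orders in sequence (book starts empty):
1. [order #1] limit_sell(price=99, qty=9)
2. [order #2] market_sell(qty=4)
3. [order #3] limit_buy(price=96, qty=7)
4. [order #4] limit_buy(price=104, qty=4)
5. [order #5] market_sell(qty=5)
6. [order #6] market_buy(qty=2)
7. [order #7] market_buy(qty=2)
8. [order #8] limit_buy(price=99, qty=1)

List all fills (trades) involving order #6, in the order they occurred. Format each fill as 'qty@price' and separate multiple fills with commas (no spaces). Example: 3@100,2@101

Answer: 2@99

Derivation:
After op 1 [order #1] limit_sell(price=99, qty=9): fills=none; bids=[-] asks=[#1:9@99]
After op 2 [order #2] market_sell(qty=4): fills=none; bids=[-] asks=[#1:9@99]
After op 3 [order #3] limit_buy(price=96, qty=7): fills=none; bids=[#3:7@96] asks=[#1:9@99]
After op 4 [order #4] limit_buy(price=104, qty=4): fills=#4x#1:4@99; bids=[#3:7@96] asks=[#1:5@99]
After op 5 [order #5] market_sell(qty=5): fills=#3x#5:5@96; bids=[#3:2@96] asks=[#1:5@99]
After op 6 [order #6] market_buy(qty=2): fills=#6x#1:2@99; bids=[#3:2@96] asks=[#1:3@99]
After op 7 [order #7] market_buy(qty=2): fills=#7x#1:2@99; bids=[#3:2@96] asks=[#1:1@99]
After op 8 [order #8] limit_buy(price=99, qty=1): fills=#8x#1:1@99; bids=[#3:2@96] asks=[-]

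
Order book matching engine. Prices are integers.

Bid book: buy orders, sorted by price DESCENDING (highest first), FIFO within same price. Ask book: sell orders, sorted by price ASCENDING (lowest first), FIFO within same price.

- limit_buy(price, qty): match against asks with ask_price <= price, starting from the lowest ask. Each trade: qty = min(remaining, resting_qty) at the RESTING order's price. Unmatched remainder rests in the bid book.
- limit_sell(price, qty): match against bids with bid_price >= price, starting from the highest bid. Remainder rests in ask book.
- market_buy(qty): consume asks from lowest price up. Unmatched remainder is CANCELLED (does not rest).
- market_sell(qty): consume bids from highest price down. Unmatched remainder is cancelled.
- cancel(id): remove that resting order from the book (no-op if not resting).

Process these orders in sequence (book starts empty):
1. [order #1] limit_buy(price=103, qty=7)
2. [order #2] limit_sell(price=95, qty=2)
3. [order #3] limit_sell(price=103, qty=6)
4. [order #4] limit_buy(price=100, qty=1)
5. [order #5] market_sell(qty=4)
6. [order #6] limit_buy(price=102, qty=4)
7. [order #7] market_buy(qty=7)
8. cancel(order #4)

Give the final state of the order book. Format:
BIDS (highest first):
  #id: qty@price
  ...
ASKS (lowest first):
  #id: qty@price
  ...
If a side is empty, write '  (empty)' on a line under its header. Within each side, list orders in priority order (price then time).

After op 1 [order #1] limit_buy(price=103, qty=7): fills=none; bids=[#1:7@103] asks=[-]
After op 2 [order #2] limit_sell(price=95, qty=2): fills=#1x#2:2@103; bids=[#1:5@103] asks=[-]
After op 3 [order #3] limit_sell(price=103, qty=6): fills=#1x#3:5@103; bids=[-] asks=[#3:1@103]
After op 4 [order #4] limit_buy(price=100, qty=1): fills=none; bids=[#4:1@100] asks=[#3:1@103]
After op 5 [order #5] market_sell(qty=4): fills=#4x#5:1@100; bids=[-] asks=[#3:1@103]
After op 6 [order #6] limit_buy(price=102, qty=4): fills=none; bids=[#6:4@102] asks=[#3:1@103]
After op 7 [order #7] market_buy(qty=7): fills=#7x#3:1@103; bids=[#6:4@102] asks=[-]
After op 8 cancel(order #4): fills=none; bids=[#6:4@102] asks=[-]

Answer: BIDS (highest first):
  #6: 4@102
ASKS (lowest first):
  (empty)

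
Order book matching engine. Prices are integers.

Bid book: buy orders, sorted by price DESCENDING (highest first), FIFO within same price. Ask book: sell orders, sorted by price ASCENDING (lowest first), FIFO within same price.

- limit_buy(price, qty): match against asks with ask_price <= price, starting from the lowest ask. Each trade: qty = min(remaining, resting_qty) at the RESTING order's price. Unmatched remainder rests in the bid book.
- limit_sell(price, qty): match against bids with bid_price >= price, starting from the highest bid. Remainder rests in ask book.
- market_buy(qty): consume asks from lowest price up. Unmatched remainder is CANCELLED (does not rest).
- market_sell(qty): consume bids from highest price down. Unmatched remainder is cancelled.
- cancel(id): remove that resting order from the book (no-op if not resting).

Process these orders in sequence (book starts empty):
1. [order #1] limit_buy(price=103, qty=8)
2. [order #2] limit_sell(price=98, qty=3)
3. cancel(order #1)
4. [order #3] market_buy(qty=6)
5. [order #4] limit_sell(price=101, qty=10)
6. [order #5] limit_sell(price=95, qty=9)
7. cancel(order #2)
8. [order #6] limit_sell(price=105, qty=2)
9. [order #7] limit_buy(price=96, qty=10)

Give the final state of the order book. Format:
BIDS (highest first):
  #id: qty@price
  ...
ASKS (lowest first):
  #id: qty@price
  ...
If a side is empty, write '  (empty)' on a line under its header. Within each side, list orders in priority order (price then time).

Answer: BIDS (highest first):
  #7: 1@96
ASKS (lowest first):
  #4: 10@101
  #6: 2@105

Derivation:
After op 1 [order #1] limit_buy(price=103, qty=8): fills=none; bids=[#1:8@103] asks=[-]
After op 2 [order #2] limit_sell(price=98, qty=3): fills=#1x#2:3@103; bids=[#1:5@103] asks=[-]
After op 3 cancel(order #1): fills=none; bids=[-] asks=[-]
After op 4 [order #3] market_buy(qty=6): fills=none; bids=[-] asks=[-]
After op 5 [order #4] limit_sell(price=101, qty=10): fills=none; bids=[-] asks=[#4:10@101]
After op 6 [order #5] limit_sell(price=95, qty=9): fills=none; bids=[-] asks=[#5:9@95 #4:10@101]
After op 7 cancel(order #2): fills=none; bids=[-] asks=[#5:9@95 #4:10@101]
After op 8 [order #6] limit_sell(price=105, qty=2): fills=none; bids=[-] asks=[#5:9@95 #4:10@101 #6:2@105]
After op 9 [order #7] limit_buy(price=96, qty=10): fills=#7x#5:9@95; bids=[#7:1@96] asks=[#4:10@101 #6:2@105]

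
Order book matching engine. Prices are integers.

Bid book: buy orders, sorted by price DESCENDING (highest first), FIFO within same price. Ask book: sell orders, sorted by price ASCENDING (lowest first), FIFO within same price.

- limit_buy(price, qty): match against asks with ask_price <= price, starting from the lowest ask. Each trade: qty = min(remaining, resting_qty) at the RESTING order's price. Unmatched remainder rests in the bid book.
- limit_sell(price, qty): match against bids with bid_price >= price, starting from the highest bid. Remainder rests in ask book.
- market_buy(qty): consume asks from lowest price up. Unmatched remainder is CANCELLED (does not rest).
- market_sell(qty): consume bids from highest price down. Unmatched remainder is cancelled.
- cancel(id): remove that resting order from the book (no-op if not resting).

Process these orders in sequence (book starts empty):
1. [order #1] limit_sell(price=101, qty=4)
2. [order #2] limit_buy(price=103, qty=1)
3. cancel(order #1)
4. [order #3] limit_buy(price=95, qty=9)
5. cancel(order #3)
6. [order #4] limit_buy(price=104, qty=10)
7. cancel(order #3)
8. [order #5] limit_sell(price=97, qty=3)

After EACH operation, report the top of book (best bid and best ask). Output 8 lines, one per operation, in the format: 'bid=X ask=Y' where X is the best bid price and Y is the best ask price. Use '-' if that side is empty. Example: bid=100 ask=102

Answer: bid=- ask=101
bid=- ask=101
bid=- ask=-
bid=95 ask=-
bid=- ask=-
bid=104 ask=-
bid=104 ask=-
bid=104 ask=-

Derivation:
After op 1 [order #1] limit_sell(price=101, qty=4): fills=none; bids=[-] asks=[#1:4@101]
After op 2 [order #2] limit_buy(price=103, qty=1): fills=#2x#1:1@101; bids=[-] asks=[#1:3@101]
After op 3 cancel(order #1): fills=none; bids=[-] asks=[-]
After op 4 [order #3] limit_buy(price=95, qty=9): fills=none; bids=[#3:9@95] asks=[-]
After op 5 cancel(order #3): fills=none; bids=[-] asks=[-]
After op 6 [order #4] limit_buy(price=104, qty=10): fills=none; bids=[#4:10@104] asks=[-]
After op 7 cancel(order #3): fills=none; bids=[#4:10@104] asks=[-]
After op 8 [order #5] limit_sell(price=97, qty=3): fills=#4x#5:3@104; bids=[#4:7@104] asks=[-]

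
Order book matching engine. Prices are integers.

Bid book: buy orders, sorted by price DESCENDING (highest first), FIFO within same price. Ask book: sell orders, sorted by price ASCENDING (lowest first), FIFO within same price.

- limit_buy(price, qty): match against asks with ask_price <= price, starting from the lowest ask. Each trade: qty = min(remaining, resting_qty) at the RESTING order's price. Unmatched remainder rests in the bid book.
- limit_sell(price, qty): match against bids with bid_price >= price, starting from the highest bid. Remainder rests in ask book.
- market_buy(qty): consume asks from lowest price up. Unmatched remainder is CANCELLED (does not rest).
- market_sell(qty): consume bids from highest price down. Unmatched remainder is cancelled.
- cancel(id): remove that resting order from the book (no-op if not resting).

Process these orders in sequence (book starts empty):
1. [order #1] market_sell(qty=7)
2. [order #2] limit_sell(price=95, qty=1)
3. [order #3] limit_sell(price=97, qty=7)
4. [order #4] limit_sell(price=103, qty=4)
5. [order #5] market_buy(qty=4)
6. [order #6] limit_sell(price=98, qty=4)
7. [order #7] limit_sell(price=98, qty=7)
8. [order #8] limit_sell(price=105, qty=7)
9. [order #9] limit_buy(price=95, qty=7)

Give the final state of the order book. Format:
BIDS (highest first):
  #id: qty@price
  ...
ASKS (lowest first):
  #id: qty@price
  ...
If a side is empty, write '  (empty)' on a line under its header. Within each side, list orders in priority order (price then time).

Answer: BIDS (highest first):
  #9: 7@95
ASKS (lowest first):
  #3: 4@97
  #6: 4@98
  #7: 7@98
  #4: 4@103
  #8: 7@105

Derivation:
After op 1 [order #1] market_sell(qty=7): fills=none; bids=[-] asks=[-]
After op 2 [order #2] limit_sell(price=95, qty=1): fills=none; bids=[-] asks=[#2:1@95]
After op 3 [order #3] limit_sell(price=97, qty=7): fills=none; bids=[-] asks=[#2:1@95 #3:7@97]
After op 4 [order #4] limit_sell(price=103, qty=4): fills=none; bids=[-] asks=[#2:1@95 #3:7@97 #4:4@103]
After op 5 [order #5] market_buy(qty=4): fills=#5x#2:1@95 #5x#3:3@97; bids=[-] asks=[#3:4@97 #4:4@103]
After op 6 [order #6] limit_sell(price=98, qty=4): fills=none; bids=[-] asks=[#3:4@97 #6:4@98 #4:4@103]
After op 7 [order #7] limit_sell(price=98, qty=7): fills=none; bids=[-] asks=[#3:4@97 #6:4@98 #7:7@98 #4:4@103]
After op 8 [order #8] limit_sell(price=105, qty=7): fills=none; bids=[-] asks=[#3:4@97 #6:4@98 #7:7@98 #4:4@103 #8:7@105]
After op 9 [order #9] limit_buy(price=95, qty=7): fills=none; bids=[#9:7@95] asks=[#3:4@97 #6:4@98 #7:7@98 #4:4@103 #8:7@105]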